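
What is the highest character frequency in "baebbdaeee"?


Input: baebbdaeee
Character counts:
  'a': 2
  'b': 3
  'd': 1
  'e': 4
Maximum frequency: 4

4


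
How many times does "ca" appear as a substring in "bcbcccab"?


Searching for "ca" in "bcbcccab"
Scanning each position:
  Position 0: "bc" => no
  Position 1: "cb" => no
  Position 2: "bc" => no
  Position 3: "cc" => no
  Position 4: "cc" => no
  Position 5: "ca" => MATCH
  Position 6: "ab" => no
Total occurrences: 1

1


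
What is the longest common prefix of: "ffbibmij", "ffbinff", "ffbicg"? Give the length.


Words: ffbibmij, ffbinff, ffbicg
  Position 0: all 'f' => match
  Position 1: all 'f' => match
  Position 2: all 'b' => match
  Position 3: all 'i' => match
  Position 4: ('b', 'n', 'c') => mismatch, stop
LCP = "ffbi" (length 4)

4


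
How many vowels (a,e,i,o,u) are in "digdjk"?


Input: digdjk
Checking each character:
  'd' at position 0: consonant
  'i' at position 1: vowel (running total: 1)
  'g' at position 2: consonant
  'd' at position 3: consonant
  'j' at position 4: consonant
  'k' at position 5: consonant
Total vowels: 1

1


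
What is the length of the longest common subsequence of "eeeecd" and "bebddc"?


LCS of "eeeecd" and "bebddc"
DP table:
           b    e    b    d    d    c
      0    0    0    0    0    0    0
  e   0    0    1    1    1    1    1
  e   0    0    1    1    1    1    1
  e   0    0    1    1    1    1    1
  e   0    0    1    1    1    1    1
  c   0    0    1    1    1    1    2
  d   0    0    1    1    2    2    2
LCS length = dp[6][6] = 2

2


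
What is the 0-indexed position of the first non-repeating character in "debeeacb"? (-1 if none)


Input: debeeacb
Character frequencies:
  'a': 1
  'b': 2
  'c': 1
  'd': 1
  'e': 3
Scanning left to right for freq == 1:
  Position 0 ('d'): unique! => answer = 0

0


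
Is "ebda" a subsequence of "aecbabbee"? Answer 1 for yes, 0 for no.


Check if "ebda" is a subsequence of "aecbabbee"
Greedy scan:
  Position 0 ('a'): no match needed
  Position 1 ('e'): matches sub[0] = 'e'
  Position 2 ('c'): no match needed
  Position 3 ('b'): matches sub[1] = 'b'
  Position 4 ('a'): no match needed
  Position 5 ('b'): no match needed
  Position 6 ('b'): no match needed
  Position 7 ('e'): no match needed
  Position 8 ('e'): no match needed
Only matched 2/4 characters => not a subsequence

0


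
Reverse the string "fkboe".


Input: fkboe
Reading characters right to left:
  Position 4: 'e'
  Position 3: 'o'
  Position 2: 'b'
  Position 1: 'k'
  Position 0: 'f'
Reversed: eobkf

eobkf


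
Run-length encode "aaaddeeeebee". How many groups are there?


Input: aaaddeeeebee
Scanning for consecutive runs:
  Group 1: 'a' x 3 (positions 0-2)
  Group 2: 'd' x 2 (positions 3-4)
  Group 3: 'e' x 4 (positions 5-8)
  Group 4: 'b' x 1 (positions 9-9)
  Group 5: 'e' x 2 (positions 10-11)
Total groups: 5

5


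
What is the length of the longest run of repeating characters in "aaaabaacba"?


Input: "aaaabaacba"
Scanning for longest run:
  Position 1 ('a'): continues run of 'a', length=2
  Position 2 ('a'): continues run of 'a', length=3
  Position 3 ('a'): continues run of 'a', length=4
  Position 4 ('b'): new char, reset run to 1
  Position 5 ('a'): new char, reset run to 1
  Position 6 ('a'): continues run of 'a', length=2
  Position 7 ('c'): new char, reset run to 1
  Position 8 ('b'): new char, reset run to 1
  Position 9 ('a'): new char, reset run to 1
Longest run: 'a' with length 4

4


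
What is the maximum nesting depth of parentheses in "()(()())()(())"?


Input: "()(()())()(())"
Tracking depth:
  Position 0 '(': depth becomes 1
  Position 1 ')': depth becomes 0
  Position 2 '(': depth becomes 1
  Position 3 '(': depth becomes 2
  Position 4 ')': depth becomes 1
  Position 5 '(': depth becomes 2
  Position 6 ')': depth becomes 1
  Position 7 ')': depth becomes 0
  Position 8 '(': depth becomes 1
  Position 9 ')': depth becomes 0
  Position 10 '(': depth becomes 1
  Position 11 '(': depth becomes 2
  Position 12 ')': depth becomes 1
  Position 13 ')': depth becomes 0
Maximum depth reached: 2

2


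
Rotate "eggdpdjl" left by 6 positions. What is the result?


Input: "eggdpdjl", rotate left by 6
First 6 characters: "eggdpd"
Remaining characters: "jl"
Concatenate remaining + first: "jl" + "eggdpd" = "jleggdpd"

jleggdpd


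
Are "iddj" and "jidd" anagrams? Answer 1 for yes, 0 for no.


Strings: "iddj", "jidd"
Sorted first:  ddij
Sorted second: ddij
Sorted forms match => anagrams

1


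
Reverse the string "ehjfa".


Input: ehjfa
Reading characters right to left:
  Position 4: 'a'
  Position 3: 'f'
  Position 2: 'j'
  Position 1: 'h'
  Position 0: 'e'
Reversed: afjhe

afjhe


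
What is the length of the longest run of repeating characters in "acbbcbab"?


Input: "acbbcbab"
Scanning for longest run:
  Position 1 ('c'): new char, reset run to 1
  Position 2 ('b'): new char, reset run to 1
  Position 3 ('b'): continues run of 'b', length=2
  Position 4 ('c'): new char, reset run to 1
  Position 5 ('b'): new char, reset run to 1
  Position 6 ('a'): new char, reset run to 1
  Position 7 ('b'): new char, reset run to 1
Longest run: 'b' with length 2

2


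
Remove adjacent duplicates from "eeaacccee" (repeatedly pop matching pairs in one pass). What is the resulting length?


Input: eeaacccee
Stack-based adjacent duplicate removal:
  Read 'e': push. Stack: e
  Read 'e': matches stack top 'e' => pop. Stack: (empty)
  Read 'a': push. Stack: a
  Read 'a': matches stack top 'a' => pop. Stack: (empty)
  Read 'c': push. Stack: c
  Read 'c': matches stack top 'c' => pop. Stack: (empty)
  Read 'c': push. Stack: c
  Read 'e': push. Stack: ce
  Read 'e': matches stack top 'e' => pop. Stack: c
Final stack: "c" (length 1)

1


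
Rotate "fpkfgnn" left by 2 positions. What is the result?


Input: "fpkfgnn", rotate left by 2
First 2 characters: "fp"
Remaining characters: "kfgnn"
Concatenate remaining + first: "kfgnn" + "fp" = "kfgnnfp"

kfgnnfp


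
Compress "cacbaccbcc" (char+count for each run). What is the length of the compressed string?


Input: cacbaccbcc
Runs:
  'c' x 1 => "c1"
  'a' x 1 => "a1"
  'c' x 1 => "c1"
  'b' x 1 => "b1"
  'a' x 1 => "a1"
  'c' x 2 => "c2"
  'b' x 1 => "b1"
  'c' x 2 => "c2"
Compressed: "c1a1c1b1a1c2b1c2"
Compressed length: 16

16


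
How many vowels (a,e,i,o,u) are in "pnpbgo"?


Input: pnpbgo
Checking each character:
  'p' at position 0: consonant
  'n' at position 1: consonant
  'p' at position 2: consonant
  'b' at position 3: consonant
  'g' at position 4: consonant
  'o' at position 5: vowel (running total: 1)
Total vowels: 1

1


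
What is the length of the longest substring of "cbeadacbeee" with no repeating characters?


Input: "cbeadacbeee"
Sliding window (track last position of each char):
  Position 0 ('c'): window [0,0] length 1 -- new best
  Position 1 ('b'): window [0,1] length 2 -- new best
  Position 2 ('e'): window [0,2] length 3 -- new best
  Position 3 ('a'): window [0,3] length 4 -- new best
  Position 4 ('d'): window [0,4] length 5 -- new best
  Position 5 ('a'): repeat (last at 3), move window start to 4
  Position 5 ('a'): window [4,5] length 2
  Position 6 ('c'): window [4,6] length 3
  Position 7 ('b'): window [4,7] length 4
  Position 8 ('e'): window [4,8] length 5
  Position 9 ('e'): repeat (last at 8), move window start to 9
  Position 9 ('e'): window [9,9] length 1
  Position 10 ('e'): repeat (last at 9), move window start to 10
  Position 10 ('e'): window [10,10] length 1
Longest substring with no repeats: "cbead" with length 5

5


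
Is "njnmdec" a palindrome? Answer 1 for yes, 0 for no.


Input: njnmdec
Reversed: cedmnjn
  Compare pos 0 ('n') with pos 6 ('c'): MISMATCH
  Compare pos 1 ('j') with pos 5 ('e'): MISMATCH
  Compare pos 2 ('n') with pos 4 ('d'): MISMATCH
Result: not a palindrome

0


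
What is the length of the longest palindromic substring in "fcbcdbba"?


Input: "fcbcdbba"
Checking substrings for palindromes:
  [1:4] "cbc" (len 3) => palindrome
  [5:7] "bb" (len 2) => palindrome
Longest palindromic substring: "cbc" with length 3

3


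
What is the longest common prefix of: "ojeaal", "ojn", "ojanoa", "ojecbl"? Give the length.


Words: ojeaal, ojn, ojanoa, ojecbl
  Position 0: all 'o' => match
  Position 1: all 'j' => match
  Position 2: ('e', 'n', 'a', 'e') => mismatch, stop
LCP = "oj" (length 2)

2


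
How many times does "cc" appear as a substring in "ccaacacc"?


Searching for "cc" in "ccaacacc"
Scanning each position:
  Position 0: "cc" => MATCH
  Position 1: "ca" => no
  Position 2: "aa" => no
  Position 3: "ac" => no
  Position 4: "ca" => no
  Position 5: "ac" => no
  Position 6: "cc" => MATCH
Total occurrences: 2

2


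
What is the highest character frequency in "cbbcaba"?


Input: cbbcaba
Character counts:
  'a': 2
  'b': 3
  'c': 2
Maximum frequency: 3

3


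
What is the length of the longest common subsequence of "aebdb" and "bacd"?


LCS of "aebdb" and "bacd"
DP table:
           b    a    c    d
      0    0    0    0    0
  a   0    0    1    1    1
  e   0    0    1    1    1
  b   0    1    1    1    1
  d   0    1    1    1    2
  b   0    1    1    1    2
LCS length = dp[5][4] = 2

2


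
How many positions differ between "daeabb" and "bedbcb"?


Comparing "daeabb" and "bedbcb" position by position:
  Position 0: 'd' vs 'b' => DIFFER
  Position 1: 'a' vs 'e' => DIFFER
  Position 2: 'e' vs 'd' => DIFFER
  Position 3: 'a' vs 'b' => DIFFER
  Position 4: 'b' vs 'c' => DIFFER
  Position 5: 'b' vs 'b' => same
Positions that differ: 5

5


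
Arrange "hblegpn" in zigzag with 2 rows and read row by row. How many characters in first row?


Zigzag "hblegpn" into 2 rows:
Placing characters:
  'h' => row 0
  'b' => row 1
  'l' => row 0
  'e' => row 1
  'g' => row 0
  'p' => row 1
  'n' => row 0
Rows:
  Row 0: "hlgn"
  Row 1: "bep"
First row length: 4

4


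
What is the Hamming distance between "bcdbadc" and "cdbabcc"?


Comparing "bcdbadc" and "cdbabcc" position by position:
  Position 0: 'b' vs 'c' => differ
  Position 1: 'c' vs 'd' => differ
  Position 2: 'd' vs 'b' => differ
  Position 3: 'b' vs 'a' => differ
  Position 4: 'a' vs 'b' => differ
  Position 5: 'd' vs 'c' => differ
  Position 6: 'c' vs 'c' => same
Total differences (Hamming distance): 6

6


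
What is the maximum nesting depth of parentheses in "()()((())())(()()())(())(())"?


Input: "()()((())())(()()())(())(())"
Tracking depth:
  Position 0 '(': depth becomes 1
  Position 1 ')': depth becomes 0
  Position 2 '(': depth becomes 1
  Position 3 ')': depth becomes 0
  Position 4 '(': depth becomes 1
  Position 5 '(': depth becomes 2
  Position 6 '(': depth becomes 3
  Position 7 ')': depth becomes 2
  Position 8 ')': depth becomes 1
  Position 9 '(': depth becomes 2
  Position 10 ')': depth becomes 1
  Position 11 ')': depth becomes 0
  Position 12 '(': depth becomes 1
  Position 13 '(': depth becomes 2
  Position 14 ')': depth becomes 1
  Position 15 '(': depth becomes 2
  Position 16 ')': depth becomes 1
  Position 17 '(': depth becomes 2
  Position 18 ')': depth becomes 1
  Position 19 ')': depth becomes 0
  Position 20 '(': depth becomes 1
  Position 21 '(': depth becomes 2
  Position 22 ')': depth becomes 1
  Position 23 ')': depth becomes 0
  Position 24 '(': depth becomes 1
  Position 25 '(': depth becomes 2
  Position 26 ')': depth becomes 1
  Position 27 ')': depth becomes 0
Maximum depth reached: 3

3


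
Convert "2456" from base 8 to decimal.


Input: "2456" in base 8
Positional expansion:
  Digit '2' (value 2) x 8^3 = 1024
  Digit '4' (value 4) x 8^2 = 256
  Digit '5' (value 5) x 8^1 = 40
  Digit '6' (value 6) x 8^0 = 6
Sum = 1326

1326


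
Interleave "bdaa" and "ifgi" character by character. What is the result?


Interleaving "bdaa" and "ifgi":
  Position 0: 'b' from first, 'i' from second => "bi"
  Position 1: 'd' from first, 'f' from second => "df"
  Position 2: 'a' from first, 'g' from second => "ag"
  Position 3: 'a' from first, 'i' from second => "ai"
Result: bidfagai

bidfagai


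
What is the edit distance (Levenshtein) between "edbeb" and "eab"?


Computing edit distance: "edbeb" -> "eab"
DP table:
           e    a    b
      0    1    2    3
  e   1    0    1    2
  d   2    1    1    2
  b   3    2    2    1
  e   4    3    3    2
  b   5    4    4    3
Edit distance = dp[5][3] = 3

3


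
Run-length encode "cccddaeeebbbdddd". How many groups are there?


Input: cccddaeeebbbdddd
Scanning for consecutive runs:
  Group 1: 'c' x 3 (positions 0-2)
  Group 2: 'd' x 2 (positions 3-4)
  Group 3: 'a' x 1 (positions 5-5)
  Group 4: 'e' x 3 (positions 6-8)
  Group 5: 'b' x 3 (positions 9-11)
  Group 6: 'd' x 4 (positions 12-15)
Total groups: 6

6


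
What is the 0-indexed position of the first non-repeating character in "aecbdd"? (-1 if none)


Input: aecbdd
Character frequencies:
  'a': 1
  'b': 1
  'c': 1
  'd': 2
  'e': 1
Scanning left to right for freq == 1:
  Position 0 ('a'): unique! => answer = 0

0


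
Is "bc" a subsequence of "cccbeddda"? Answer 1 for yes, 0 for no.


Check if "bc" is a subsequence of "cccbeddda"
Greedy scan:
  Position 0 ('c'): no match needed
  Position 1 ('c'): no match needed
  Position 2 ('c'): no match needed
  Position 3 ('b'): matches sub[0] = 'b'
  Position 4 ('e'): no match needed
  Position 5 ('d'): no match needed
  Position 6 ('d'): no match needed
  Position 7 ('d'): no match needed
  Position 8 ('a'): no match needed
Only matched 1/2 characters => not a subsequence

0


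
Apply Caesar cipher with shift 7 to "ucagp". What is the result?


Caesar cipher: shift "ucagp" by 7
  'u' (pos 20) + 7 = pos 1 = 'b'
  'c' (pos 2) + 7 = pos 9 = 'j'
  'a' (pos 0) + 7 = pos 7 = 'h'
  'g' (pos 6) + 7 = pos 13 = 'n'
  'p' (pos 15) + 7 = pos 22 = 'w'
Result: bjhnw

bjhnw


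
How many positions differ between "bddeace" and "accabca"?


Comparing "bddeace" and "accabca" position by position:
  Position 0: 'b' vs 'a' => DIFFER
  Position 1: 'd' vs 'c' => DIFFER
  Position 2: 'd' vs 'c' => DIFFER
  Position 3: 'e' vs 'a' => DIFFER
  Position 4: 'a' vs 'b' => DIFFER
  Position 5: 'c' vs 'c' => same
  Position 6: 'e' vs 'a' => DIFFER
Positions that differ: 6

6


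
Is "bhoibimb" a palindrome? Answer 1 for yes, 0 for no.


Input: bhoibimb
Reversed: bmibiohb
  Compare pos 0 ('b') with pos 7 ('b'): match
  Compare pos 1 ('h') with pos 6 ('m'): MISMATCH
  Compare pos 2 ('o') with pos 5 ('i'): MISMATCH
  Compare pos 3 ('i') with pos 4 ('b'): MISMATCH
Result: not a palindrome

0


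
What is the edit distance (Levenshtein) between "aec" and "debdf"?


Computing edit distance: "aec" -> "debdf"
DP table:
           d    e    b    d    f
      0    1    2    3    4    5
  a   1    1    2    3    4    5
  e   2    2    1    2    3    4
  c   3    3    2    2    3    4
Edit distance = dp[3][5] = 4

4


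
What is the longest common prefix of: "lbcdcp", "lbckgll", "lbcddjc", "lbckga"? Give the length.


Words: lbcdcp, lbckgll, lbcddjc, lbckga
  Position 0: all 'l' => match
  Position 1: all 'b' => match
  Position 2: all 'c' => match
  Position 3: ('d', 'k', 'd', 'k') => mismatch, stop
LCP = "lbc" (length 3)

3


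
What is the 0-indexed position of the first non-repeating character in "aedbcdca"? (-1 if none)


Input: aedbcdca
Character frequencies:
  'a': 2
  'b': 1
  'c': 2
  'd': 2
  'e': 1
Scanning left to right for freq == 1:
  Position 0 ('a'): freq=2, skip
  Position 1 ('e'): unique! => answer = 1

1


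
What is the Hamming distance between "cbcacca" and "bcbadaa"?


Comparing "cbcacca" and "bcbadaa" position by position:
  Position 0: 'c' vs 'b' => differ
  Position 1: 'b' vs 'c' => differ
  Position 2: 'c' vs 'b' => differ
  Position 3: 'a' vs 'a' => same
  Position 4: 'c' vs 'd' => differ
  Position 5: 'c' vs 'a' => differ
  Position 6: 'a' vs 'a' => same
Total differences (Hamming distance): 5

5


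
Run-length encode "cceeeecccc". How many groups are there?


Input: cceeeecccc
Scanning for consecutive runs:
  Group 1: 'c' x 2 (positions 0-1)
  Group 2: 'e' x 4 (positions 2-5)
  Group 3: 'c' x 4 (positions 6-9)
Total groups: 3

3


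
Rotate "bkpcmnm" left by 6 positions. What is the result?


Input: "bkpcmnm", rotate left by 6
First 6 characters: "bkpcmn"
Remaining characters: "m"
Concatenate remaining + first: "m" + "bkpcmn" = "mbkpcmn"

mbkpcmn


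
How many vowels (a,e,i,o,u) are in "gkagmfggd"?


Input: gkagmfggd
Checking each character:
  'g' at position 0: consonant
  'k' at position 1: consonant
  'a' at position 2: vowel (running total: 1)
  'g' at position 3: consonant
  'm' at position 4: consonant
  'f' at position 5: consonant
  'g' at position 6: consonant
  'g' at position 7: consonant
  'd' at position 8: consonant
Total vowels: 1

1


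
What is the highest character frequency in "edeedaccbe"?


Input: edeedaccbe
Character counts:
  'a': 1
  'b': 1
  'c': 2
  'd': 2
  'e': 4
Maximum frequency: 4

4


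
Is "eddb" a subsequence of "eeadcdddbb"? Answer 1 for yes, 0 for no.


Check if "eddb" is a subsequence of "eeadcdddbb"
Greedy scan:
  Position 0 ('e'): matches sub[0] = 'e'
  Position 1 ('e'): no match needed
  Position 2 ('a'): no match needed
  Position 3 ('d'): matches sub[1] = 'd'
  Position 4 ('c'): no match needed
  Position 5 ('d'): matches sub[2] = 'd'
  Position 6 ('d'): no match needed
  Position 7 ('d'): no match needed
  Position 8 ('b'): matches sub[3] = 'b'
  Position 9 ('b'): no match needed
All 4 characters matched => is a subsequence

1


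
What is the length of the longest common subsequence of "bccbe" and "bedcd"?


LCS of "bccbe" and "bedcd"
DP table:
           b    e    d    c    d
      0    0    0    0    0    0
  b   0    1    1    1    1    1
  c   0    1    1    1    2    2
  c   0    1    1    1    2    2
  b   0    1    1    1    2    2
  e   0    1    2    2    2    2
LCS length = dp[5][5] = 2

2


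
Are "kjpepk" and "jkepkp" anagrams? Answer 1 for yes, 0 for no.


Strings: "kjpepk", "jkepkp"
Sorted first:  ejkkpp
Sorted second: ejkkpp
Sorted forms match => anagrams

1


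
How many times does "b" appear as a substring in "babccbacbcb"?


Searching for "b" in "babccbacbcb"
Scanning each position:
  Position 0: "b" => MATCH
  Position 1: "a" => no
  Position 2: "b" => MATCH
  Position 3: "c" => no
  Position 4: "c" => no
  Position 5: "b" => MATCH
  Position 6: "a" => no
  Position 7: "c" => no
  Position 8: "b" => MATCH
  Position 9: "c" => no
  Position 10: "b" => MATCH
Total occurrences: 5

5


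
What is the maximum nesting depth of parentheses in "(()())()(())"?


Input: "(()())()(())"
Tracking depth:
  Position 0 '(': depth becomes 1
  Position 1 '(': depth becomes 2
  Position 2 ')': depth becomes 1
  Position 3 '(': depth becomes 2
  Position 4 ')': depth becomes 1
  Position 5 ')': depth becomes 0
  Position 6 '(': depth becomes 1
  Position 7 ')': depth becomes 0
  Position 8 '(': depth becomes 1
  Position 9 '(': depth becomes 2
  Position 10 ')': depth becomes 1
  Position 11 ')': depth becomes 0
Maximum depth reached: 2

2


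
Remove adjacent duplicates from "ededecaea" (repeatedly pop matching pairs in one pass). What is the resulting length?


Input: ededecaea
Stack-based adjacent duplicate removal:
  Read 'e': push. Stack: e
  Read 'd': push. Stack: ed
  Read 'e': push. Stack: ede
  Read 'd': push. Stack: eded
  Read 'e': push. Stack: edede
  Read 'c': push. Stack: ededec
  Read 'a': push. Stack: ededeca
  Read 'e': push. Stack: ededecae
  Read 'a': push. Stack: ededecaea
Final stack: "ededecaea" (length 9)

9


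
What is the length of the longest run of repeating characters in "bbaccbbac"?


Input: "bbaccbbac"
Scanning for longest run:
  Position 1 ('b'): continues run of 'b', length=2
  Position 2 ('a'): new char, reset run to 1
  Position 3 ('c'): new char, reset run to 1
  Position 4 ('c'): continues run of 'c', length=2
  Position 5 ('b'): new char, reset run to 1
  Position 6 ('b'): continues run of 'b', length=2
  Position 7 ('a'): new char, reset run to 1
  Position 8 ('c'): new char, reset run to 1
Longest run: 'b' with length 2

2


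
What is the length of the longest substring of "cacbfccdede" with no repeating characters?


Input: "cacbfccdede"
Sliding window (track last position of each char):
  Position 0 ('c'): window [0,0] length 1 -- new best
  Position 1 ('a'): window [0,1] length 2 -- new best
  Position 2 ('c'): repeat (last at 0), move window start to 1
  Position 2 ('c'): window [1,2] length 2
  Position 3 ('b'): window [1,3] length 3 -- new best
  Position 4 ('f'): window [1,4] length 4 -- new best
  Position 5 ('c'): repeat (last at 2), move window start to 3
  Position 5 ('c'): window [3,5] length 3
  Position 6 ('c'): repeat (last at 5), move window start to 6
  Position 6 ('c'): window [6,6] length 1
  Position 7 ('d'): window [6,7] length 2
  Position 8 ('e'): window [6,8] length 3
  Position 9 ('d'): repeat (last at 7), move window start to 8
  Position 9 ('d'): window [8,9] length 2
  Position 10 ('e'): repeat (last at 8), move window start to 9
  Position 10 ('e'): window [9,10] length 2
Longest substring with no repeats: "acbf" with length 4

4


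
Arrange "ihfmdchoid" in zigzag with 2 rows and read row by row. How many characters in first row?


Zigzag "ihfmdchoid" into 2 rows:
Placing characters:
  'i' => row 0
  'h' => row 1
  'f' => row 0
  'm' => row 1
  'd' => row 0
  'c' => row 1
  'h' => row 0
  'o' => row 1
  'i' => row 0
  'd' => row 1
Rows:
  Row 0: "ifdhi"
  Row 1: "hmcod"
First row length: 5

5


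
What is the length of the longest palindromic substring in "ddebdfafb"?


Input: "ddebdfafb"
Checking substrings for palindromes:
  [5:8] "faf" (len 3) => palindrome
  [0:2] "dd" (len 2) => palindrome
Longest palindromic substring: "faf" with length 3

3


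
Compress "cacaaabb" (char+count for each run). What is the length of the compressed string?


Input: cacaaabb
Runs:
  'c' x 1 => "c1"
  'a' x 1 => "a1"
  'c' x 1 => "c1"
  'a' x 3 => "a3"
  'b' x 2 => "b2"
Compressed: "c1a1c1a3b2"
Compressed length: 10

10


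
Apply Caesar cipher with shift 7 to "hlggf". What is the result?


Caesar cipher: shift "hlggf" by 7
  'h' (pos 7) + 7 = pos 14 = 'o'
  'l' (pos 11) + 7 = pos 18 = 's'
  'g' (pos 6) + 7 = pos 13 = 'n'
  'g' (pos 6) + 7 = pos 13 = 'n'
  'f' (pos 5) + 7 = pos 12 = 'm'
Result: osnnm

osnnm


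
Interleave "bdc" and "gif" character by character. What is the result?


Interleaving "bdc" and "gif":
  Position 0: 'b' from first, 'g' from second => "bg"
  Position 1: 'd' from first, 'i' from second => "di"
  Position 2: 'c' from first, 'f' from second => "cf"
Result: bgdicf

bgdicf


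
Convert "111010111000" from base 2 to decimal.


Input: "111010111000" in base 2
Positional expansion:
  Digit '1' (value 1) x 2^11 = 2048
  Digit '1' (value 1) x 2^10 = 1024
  Digit '1' (value 1) x 2^9 = 512
  Digit '0' (value 0) x 2^8 = 0
  Digit '1' (value 1) x 2^7 = 128
  Digit '0' (value 0) x 2^6 = 0
  Digit '1' (value 1) x 2^5 = 32
  Digit '1' (value 1) x 2^4 = 16
  Digit '1' (value 1) x 2^3 = 8
  Digit '0' (value 0) x 2^2 = 0
  Digit '0' (value 0) x 2^1 = 0
  Digit '0' (value 0) x 2^0 = 0
Sum = 3768

3768


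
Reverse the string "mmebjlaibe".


Input: mmebjlaibe
Reading characters right to left:
  Position 9: 'e'
  Position 8: 'b'
  Position 7: 'i'
  Position 6: 'a'
  Position 5: 'l'
  Position 4: 'j'
  Position 3: 'b'
  Position 2: 'e'
  Position 1: 'm'
  Position 0: 'm'
Reversed: ebialjbemm

ebialjbemm


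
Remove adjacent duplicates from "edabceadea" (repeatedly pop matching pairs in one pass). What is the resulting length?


Input: edabceadea
Stack-based adjacent duplicate removal:
  Read 'e': push. Stack: e
  Read 'd': push. Stack: ed
  Read 'a': push. Stack: eda
  Read 'b': push. Stack: edab
  Read 'c': push. Stack: edabc
  Read 'e': push. Stack: edabce
  Read 'a': push. Stack: edabcea
  Read 'd': push. Stack: edabcead
  Read 'e': push. Stack: edabceade
  Read 'a': push. Stack: edabceadea
Final stack: "edabceadea" (length 10)

10


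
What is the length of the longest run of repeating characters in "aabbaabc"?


Input: "aabbaabc"
Scanning for longest run:
  Position 1 ('a'): continues run of 'a', length=2
  Position 2 ('b'): new char, reset run to 1
  Position 3 ('b'): continues run of 'b', length=2
  Position 4 ('a'): new char, reset run to 1
  Position 5 ('a'): continues run of 'a', length=2
  Position 6 ('b'): new char, reset run to 1
  Position 7 ('c'): new char, reset run to 1
Longest run: 'a' with length 2

2


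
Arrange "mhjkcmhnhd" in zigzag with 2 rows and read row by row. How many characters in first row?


Zigzag "mhjkcmhnhd" into 2 rows:
Placing characters:
  'm' => row 0
  'h' => row 1
  'j' => row 0
  'k' => row 1
  'c' => row 0
  'm' => row 1
  'h' => row 0
  'n' => row 1
  'h' => row 0
  'd' => row 1
Rows:
  Row 0: "mjchh"
  Row 1: "hkmnd"
First row length: 5

5


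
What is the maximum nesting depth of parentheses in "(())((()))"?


Input: "(())((()))"
Tracking depth:
  Position 0 '(': depth becomes 1
  Position 1 '(': depth becomes 2
  Position 2 ')': depth becomes 1
  Position 3 ')': depth becomes 0
  Position 4 '(': depth becomes 1
  Position 5 '(': depth becomes 2
  Position 6 '(': depth becomes 3
  Position 7 ')': depth becomes 2
  Position 8 ')': depth becomes 1
  Position 9 ')': depth becomes 0
Maximum depth reached: 3

3


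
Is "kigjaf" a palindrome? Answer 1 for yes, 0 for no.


Input: kigjaf
Reversed: fajgik
  Compare pos 0 ('k') with pos 5 ('f'): MISMATCH
  Compare pos 1 ('i') with pos 4 ('a'): MISMATCH
  Compare pos 2 ('g') with pos 3 ('j'): MISMATCH
Result: not a palindrome

0


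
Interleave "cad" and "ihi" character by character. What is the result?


Interleaving "cad" and "ihi":
  Position 0: 'c' from first, 'i' from second => "ci"
  Position 1: 'a' from first, 'h' from second => "ah"
  Position 2: 'd' from first, 'i' from second => "di"
Result: ciahdi

ciahdi


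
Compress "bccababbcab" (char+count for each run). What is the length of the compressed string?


Input: bccababbcab
Runs:
  'b' x 1 => "b1"
  'c' x 2 => "c2"
  'a' x 1 => "a1"
  'b' x 1 => "b1"
  'a' x 1 => "a1"
  'b' x 2 => "b2"
  'c' x 1 => "c1"
  'a' x 1 => "a1"
  'b' x 1 => "b1"
Compressed: "b1c2a1b1a1b2c1a1b1"
Compressed length: 18

18


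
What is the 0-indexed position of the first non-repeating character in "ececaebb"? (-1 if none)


Input: ececaebb
Character frequencies:
  'a': 1
  'b': 2
  'c': 2
  'e': 3
Scanning left to right for freq == 1:
  Position 0 ('e'): freq=3, skip
  Position 1 ('c'): freq=2, skip
  Position 2 ('e'): freq=3, skip
  Position 3 ('c'): freq=2, skip
  Position 4 ('a'): unique! => answer = 4

4


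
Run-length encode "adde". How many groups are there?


Input: adde
Scanning for consecutive runs:
  Group 1: 'a' x 1 (positions 0-0)
  Group 2: 'd' x 2 (positions 1-2)
  Group 3: 'e' x 1 (positions 3-3)
Total groups: 3

3


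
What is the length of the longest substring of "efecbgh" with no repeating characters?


Input: "efecbgh"
Sliding window (track last position of each char):
  Position 0 ('e'): window [0,0] length 1 -- new best
  Position 1 ('f'): window [0,1] length 2 -- new best
  Position 2 ('e'): repeat (last at 0), move window start to 1
  Position 2 ('e'): window [1,2] length 2
  Position 3 ('c'): window [1,3] length 3 -- new best
  Position 4 ('b'): window [1,4] length 4 -- new best
  Position 5 ('g'): window [1,5] length 5 -- new best
  Position 6 ('h'): window [1,6] length 6 -- new best
Longest substring with no repeats: "fecbgh" with length 6

6


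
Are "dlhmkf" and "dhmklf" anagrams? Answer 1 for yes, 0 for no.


Strings: "dlhmkf", "dhmklf"
Sorted first:  dfhklm
Sorted second: dfhklm
Sorted forms match => anagrams

1


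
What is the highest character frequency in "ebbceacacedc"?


Input: ebbceacacedc
Character counts:
  'a': 2
  'b': 2
  'c': 4
  'd': 1
  'e': 3
Maximum frequency: 4

4


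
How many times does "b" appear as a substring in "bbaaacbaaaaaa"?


Searching for "b" in "bbaaacbaaaaaa"
Scanning each position:
  Position 0: "b" => MATCH
  Position 1: "b" => MATCH
  Position 2: "a" => no
  Position 3: "a" => no
  Position 4: "a" => no
  Position 5: "c" => no
  Position 6: "b" => MATCH
  Position 7: "a" => no
  Position 8: "a" => no
  Position 9: "a" => no
  Position 10: "a" => no
  Position 11: "a" => no
  Position 12: "a" => no
Total occurrences: 3

3


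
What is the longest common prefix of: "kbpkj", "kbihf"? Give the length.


Words: kbpkj, kbihf
  Position 0: all 'k' => match
  Position 1: all 'b' => match
  Position 2: ('p', 'i') => mismatch, stop
LCP = "kb" (length 2)

2


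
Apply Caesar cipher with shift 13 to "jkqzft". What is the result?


Caesar cipher: shift "jkqzft" by 13
  'j' (pos 9) + 13 = pos 22 = 'w'
  'k' (pos 10) + 13 = pos 23 = 'x'
  'q' (pos 16) + 13 = pos 3 = 'd'
  'z' (pos 25) + 13 = pos 12 = 'm'
  'f' (pos 5) + 13 = pos 18 = 's'
  't' (pos 19) + 13 = pos 6 = 'g'
Result: wxdmsg

wxdmsg


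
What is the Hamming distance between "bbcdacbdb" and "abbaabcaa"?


Comparing "bbcdacbdb" and "abbaabcaa" position by position:
  Position 0: 'b' vs 'a' => differ
  Position 1: 'b' vs 'b' => same
  Position 2: 'c' vs 'b' => differ
  Position 3: 'd' vs 'a' => differ
  Position 4: 'a' vs 'a' => same
  Position 5: 'c' vs 'b' => differ
  Position 6: 'b' vs 'c' => differ
  Position 7: 'd' vs 'a' => differ
  Position 8: 'b' vs 'a' => differ
Total differences (Hamming distance): 7

7


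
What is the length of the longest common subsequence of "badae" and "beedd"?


LCS of "badae" and "beedd"
DP table:
           b    e    e    d    d
      0    0    0    0    0    0
  b   0    1    1    1    1    1
  a   0    1    1    1    1    1
  d   0    1    1    1    2    2
  a   0    1    1    1    2    2
  e   0    1    2    2    2    2
LCS length = dp[5][5] = 2

2


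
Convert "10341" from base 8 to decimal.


Input: "10341" in base 8
Positional expansion:
  Digit '1' (value 1) x 8^4 = 4096
  Digit '0' (value 0) x 8^3 = 0
  Digit '3' (value 3) x 8^2 = 192
  Digit '4' (value 4) x 8^1 = 32
  Digit '1' (value 1) x 8^0 = 1
Sum = 4321

4321


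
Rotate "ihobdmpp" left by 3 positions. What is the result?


Input: "ihobdmpp", rotate left by 3
First 3 characters: "iho"
Remaining characters: "bdmpp"
Concatenate remaining + first: "bdmpp" + "iho" = "bdmppiho"

bdmppiho


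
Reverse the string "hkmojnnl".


Input: hkmojnnl
Reading characters right to left:
  Position 7: 'l'
  Position 6: 'n'
  Position 5: 'n'
  Position 4: 'j'
  Position 3: 'o'
  Position 2: 'm'
  Position 1: 'k'
  Position 0: 'h'
Reversed: lnnjomkh

lnnjomkh


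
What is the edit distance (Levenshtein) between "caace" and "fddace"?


Computing edit distance: "caace" -> "fddace"
DP table:
           f    d    d    a    c    e
      0    1    2    3    4    5    6
  c   1    1    2    3    4    4    5
  a   2    2    2    3    3    4    5
  a   3    3    3    3    3    4    5
  c   4    4    4    4    4    3    4
  e   5    5    5    5    5    4    3
Edit distance = dp[5][6] = 3

3


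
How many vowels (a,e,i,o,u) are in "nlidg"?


Input: nlidg
Checking each character:
  'n' at position 0: consonant
  'l' at position 1: consonant
  'i' at position 2: vowel (running total: 1)
  'd' at position 3: consonant
  'g' at position 4: consonant
Total vowels: 1

1


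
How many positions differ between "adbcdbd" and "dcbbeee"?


Comparing "adbcdbd" and "dcbbeee" position by position:
  Position 0: 'a' vs 'd' => DIFFER
  Position 1: 'd' vs 'c' => DIFFER
  Position 2: 'b' vs 'b' => same
  Position 3: 'c' vs 'b' => DIFFER
  Position 4: 'd' vs 'e' => DIFFER
  Position 5: 'b' vs 'e' => DIFFER
  Position 6: 'd' vs 'e' => DIFFER
Positions that differ: 6

6


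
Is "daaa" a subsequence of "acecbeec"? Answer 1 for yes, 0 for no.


Check if "daaa" is a subsequence of "acecbeec"
Greedy scan:
  Position 0 ('a'): no match needed
  Position 1 ('c'): no match needed
  Position 2 ('e'): no match needed
  Position 3 ('c'): no match needed
  Position 4 ('b'): no match needed
  Position 5 ('e'): no match needed
  Position 6 ('e'): no match needed
  Position 7 ('c'): no match needed
Only matched 0/4 characters => not a subsequence

0


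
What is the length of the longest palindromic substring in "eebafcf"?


Input: "eebafcf"
Checking substrings for palindromes:
  [4:7] "fcf" (len 3) => palindrome
  [0:2] "ee" (len 2) => palindrome
Longest palindromic substring: "fcf" with length 3

3


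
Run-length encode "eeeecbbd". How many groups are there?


Input: eeeecbbd
Scanning for consecutive runs:
  Group 1: 'e' x 4 (positions 0-3)
  Group 2: 'c' x 1 (positions 4-4)
  Group 3: 'b' x 2 (positions 5-6)
  Group 4: 'd' x 1 (positions 7-7)
Total groups: 4

4


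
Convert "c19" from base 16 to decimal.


Input: "c19" in base 16
Positional expansion:
  Digit 'c' (value 12) x 16^2 = 3072
  Digit '1' (value 1) x 16^1 = 16
  Digit '9' (value 9) x 16^0 = 9
Sum = 3097

3097


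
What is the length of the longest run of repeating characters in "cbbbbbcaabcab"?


Input: "cbbbbbcaabcab"
Scanning for longest run:
  Position 1 ('b'): new char, reset run to 1
  Position 2 ('b'): continues run of 'b', length=2
  Position 3 ('b'): continues run of 'b', length=3
  Position 4 ('b'): continues run of 'b', length=4
  Position 5 ('b'): continues run of 'b', length=5
  Position 6 ('c'): new char, reset run to 1
  Position 7 ('a'): new char, reset run to 1
  Position 8 ('a'): continues run of 'a', length=2
  Position 9 ('b'): new char, reset run to 1
  Position 10 ('c'): new char, reset run to 1
  Position 11 ('a'): new char, reset run to 1
  Position 12 ('b'): new char, reset run to 1
Longest run: 'b' with length 5

5


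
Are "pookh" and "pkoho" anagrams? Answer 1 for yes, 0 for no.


Strings: "pookh", "pkoho"
Sorted first:  hkoop
Sorted second: hkoop
Sorted forms match => anagrams

1


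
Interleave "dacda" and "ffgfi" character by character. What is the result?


Interleaving "dacda" and "ffgfi":
  Position 0: 'd' from first, 'f' from second => "df"
  Position 1: 'a' from first, 'f' from second => "af"
  Position 2: 'c' from first, 'g' from second => "cg"
  Position 3: 'd' from first, 'f' from second => "df"
  Position 4: 'a' from first, 'i' from second => "ai"
Result: dfafcgdfai

dfafcgdfai


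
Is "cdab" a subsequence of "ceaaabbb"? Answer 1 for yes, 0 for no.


Check if "cdab" is a subsequence of "ceaaabbb"
Greedy scan:
  Position 0 ('c'): matches sub[0] = 'c'
  Position 1 ('e'): no match needed
  Position 2 ('a'): no match needed
  Position 3 ('a'): no match needed
  Position 4 ('a'): no match needed
  Position 5 ('b'): no match needed
  Position 6 ('b'): no match needed
  Position 7 ('b'): no match needed
Only matched 1/4 characters => not a subsequence

0


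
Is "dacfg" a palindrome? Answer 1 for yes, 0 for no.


Input: dacfg
Reversed: gfcad
  Compare pos 0 ('d') with pos 4 ('g'): MISMATCH
  Compare pos 1 ('a') with pos 3 ('f'): MISMATCH
Result: not a palindrome

0


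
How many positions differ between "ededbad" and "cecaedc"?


Comparing "ededbad" and "cecaedc" position by position:
  Position 0: 'e' vs 'c' => DIFFER
  Position 1: 'd' vs 'e' => DIFFER
  Position 2: 'e' vs 'c' => DIFFER
  Position 3: 'd' vs 'a' => DIFFER
  Position 4: 'b' vs 'e' => DIFFER
  Position 5: 'a' vs 'd' => DIFFER
  Position 6: 'd' vs 'c' => DIFFER
Positions that differ: 7

7


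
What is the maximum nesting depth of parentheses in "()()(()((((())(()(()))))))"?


Input: "()()(()((((())(()(()))))))"
Tracking depth:
  Position 0 '(': depth becomes 1
  Position 1 ')': depth becomes 0
  Position 2 '(': depth becomes 1
  Position 3 ')': depth becomes 0
  Position 4 '(': depth becomes 1
  Position 5 '(': depth becomes 2
  Position 6 ')': depth becomes 1
  Position 7 '(': depth becomes 2
  Position 8 '(': depth becomes 3
  Position 9 '(': depth becomes 4
  Position 10 '(': depth becomes 5
  Position 11 '(': depth becomes 6
  Position 12 ')': depth becomes 5
  Position 13 ')': depth becomes 4
  Position 14 '(': depth becomes 5
  Position 15 '(': depth becomes 6
  Position 16 ')': depth becomes 5
  Position 17 '(': depth becomes 6
  Position 18 '(': depth becomes 7
  Position 19 ')': depth becomes 6
  Position 20 ')': depth becomes 5
  Position 21 ')': depth becomes 4
  Position 22 ')': depth becomes 3
  Position 23 ')': depth becomes 2
  Position 24 ')': depth becomes 1
  Position 25 ')': depth becomes 0
Maximum depth reached: 7

7


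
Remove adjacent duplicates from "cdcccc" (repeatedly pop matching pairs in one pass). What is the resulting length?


Input: cdcccc
Stack-based adjacent duplicate removal:
  Read 'c': push. Stack: c
  Read 'd': push. Stack: cd
  Read 'c': push. Stack: cdc
  Read 'c': matches stack top 'c' => pop. Stack: cd
  Read 'c': push. Stack: cdc
  Read 'c': matches stack top 'c' => pop. Stack: cd
Final stack: "cd" (length 2)

2


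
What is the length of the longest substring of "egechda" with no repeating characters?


Input: "egechda"
Sliding window (track last position of each char):
  Position 0 ('e'): window [0,0] length 1 -- new best
  Position 1 ('g'): window [0,1] length 2 -- new best
  Position 2 ('e'): repeat (last at 0), move window start to 1
  Position 2 ('e'): window [1,2] length 2
  Position 3 ('c'): window [1,3] length 3 -- new best
  Position 4 ('h'): window [1,4] length 4 -- new best
  Position 5 ('d'): window [1,5] length 5 -- new best
  Position 6 ('a'): window [1,6] length 6 -- new best
Longest substring with no repeats: "gechda" with length 6

6


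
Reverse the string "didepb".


Input: didepb
Reading characters right to left:
  Position 5: 'b'
  Position 4: 'p'
  Position 3: 'e'
  Position 2: 'd'
  Position 1: 'i'
  Position 0: 'd'
Reversed: bpedid

bpedid


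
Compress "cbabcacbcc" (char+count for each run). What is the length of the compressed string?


Input: cbabcacbcc
Runs:
  'c' x 1 => "c1"
  'b' x 1 => "b1"
  'a' x 1 => "a1"
  'b' x 1 => "b1"
  'c' x 1 => "c1"
  'a' x 1 => "a1"
  'c' x 1 => "c1"
  'b' x 1 => "b1"
  'c' x 2 => "c2"
Compressed: "c1b1a1b1c1a1c1b1c2"
Compressed length: 18

18


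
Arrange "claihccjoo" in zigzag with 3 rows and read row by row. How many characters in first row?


Zigzag "claihccjoo" into 3 rows:
Placing characters:
  'c' => row 0
  'l' => row 1
  'a' => row 2
  'i' => row 1
  'h' => row 0
  'c' => row 1
  'c' => row 2
  'j' => row 1
  'o' => row 0
  'o' => row 1
Rows:
  Row 0: "cho"
  Row 1: "licjo"
  Row 2: "ac"
First row length: 3

3


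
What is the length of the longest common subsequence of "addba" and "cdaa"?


LCS of "addba" and "cdaa"
DP table:
           c    d    a    a
      0    0    0    0    0
  a   0    0    0    1    1
  d   0    0    1    1    1
  d   0    0    1    1    1
  b   0    0    1    1    1
  a   0    0    1    2    2
LCS length = dp[5][4] = 2

2


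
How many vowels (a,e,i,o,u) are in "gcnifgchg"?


Input: gcnifgchg
Checking each character:
  'g' at position 0: consonant
  'c' at position 1: consonant
  'n' at position 2: consonant
  'i' at position 3: vowel (running total: 1)
  'f' at position 4: consonant
  'g' at position 5: consonant
  'c' at position 6: consonant
  'h' at position 7: consonant
  'g' at position 8: consonant
Total vowels: 1

1


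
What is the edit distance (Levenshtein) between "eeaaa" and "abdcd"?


Computing edit distance: "eeaaa" -> "abdcd"
DP table:
           a    b    d    c    d
      0    1    2    3    4    5
  e   1    1    2    3    4    5
  e   2    2    2    3    4    5
  a   3    2    3    3    4    5
  a   4    3    3    4    4    5
  a   5    4    4    4    5    5
Edit distance = dp[5][5] = 5

5


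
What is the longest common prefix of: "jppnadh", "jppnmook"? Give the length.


Words: jppnadh, jppnmook
  Position 0: all 'j' => match
  Position 1: all 'p' => match
  Position 2: all 'p' => match
  Position 3: all 'n' => match
  Position 4: ('a', 'm') => mismatch, stop
LCP = "jppn" (length 4)

4
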